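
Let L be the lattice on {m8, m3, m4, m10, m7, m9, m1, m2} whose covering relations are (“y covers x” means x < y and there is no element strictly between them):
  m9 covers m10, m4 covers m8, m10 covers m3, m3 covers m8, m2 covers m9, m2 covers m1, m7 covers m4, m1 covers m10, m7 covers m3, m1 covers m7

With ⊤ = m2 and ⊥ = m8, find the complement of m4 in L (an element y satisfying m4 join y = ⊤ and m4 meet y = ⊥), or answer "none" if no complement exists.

m9

Need y with m4 ∨ y = m2 and m4 ∧ y = m8.
Checking each element gives: m9.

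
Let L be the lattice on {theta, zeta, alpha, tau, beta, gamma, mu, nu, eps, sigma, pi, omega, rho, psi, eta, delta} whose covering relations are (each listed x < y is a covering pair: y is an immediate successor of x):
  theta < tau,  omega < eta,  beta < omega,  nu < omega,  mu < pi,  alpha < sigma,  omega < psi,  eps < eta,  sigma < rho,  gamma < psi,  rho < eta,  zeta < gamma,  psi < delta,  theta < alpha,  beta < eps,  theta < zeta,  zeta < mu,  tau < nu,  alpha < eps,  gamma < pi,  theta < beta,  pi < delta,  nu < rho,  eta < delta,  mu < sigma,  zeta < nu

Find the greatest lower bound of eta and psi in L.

omega

Common lower bounds of {eta, psi}: beta, nu, omega, tau, theta, zeta.
The greatest among these is omega.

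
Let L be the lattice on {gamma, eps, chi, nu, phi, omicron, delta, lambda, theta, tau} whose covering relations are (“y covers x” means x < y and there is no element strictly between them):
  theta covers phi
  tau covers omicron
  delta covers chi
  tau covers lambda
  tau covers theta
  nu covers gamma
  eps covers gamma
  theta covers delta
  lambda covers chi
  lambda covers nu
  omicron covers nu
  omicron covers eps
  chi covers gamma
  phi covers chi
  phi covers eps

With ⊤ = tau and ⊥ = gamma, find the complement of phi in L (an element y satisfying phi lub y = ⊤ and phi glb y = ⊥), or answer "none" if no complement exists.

nu

Need y with phi ∨ y = tau and phi ∧ y = gamma.
Checking each element gives: nu.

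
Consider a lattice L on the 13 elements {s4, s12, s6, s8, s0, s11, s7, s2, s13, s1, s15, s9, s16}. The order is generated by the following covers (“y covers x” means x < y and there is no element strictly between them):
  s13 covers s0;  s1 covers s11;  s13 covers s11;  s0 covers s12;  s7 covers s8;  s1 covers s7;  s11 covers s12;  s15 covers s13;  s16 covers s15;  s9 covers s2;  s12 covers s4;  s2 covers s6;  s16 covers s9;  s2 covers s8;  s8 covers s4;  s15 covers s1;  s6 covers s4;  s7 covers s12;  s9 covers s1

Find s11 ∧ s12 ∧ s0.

s12

Common lower bounds of {s11, s12, s0}: s12, s4.
The greatest among these is s12.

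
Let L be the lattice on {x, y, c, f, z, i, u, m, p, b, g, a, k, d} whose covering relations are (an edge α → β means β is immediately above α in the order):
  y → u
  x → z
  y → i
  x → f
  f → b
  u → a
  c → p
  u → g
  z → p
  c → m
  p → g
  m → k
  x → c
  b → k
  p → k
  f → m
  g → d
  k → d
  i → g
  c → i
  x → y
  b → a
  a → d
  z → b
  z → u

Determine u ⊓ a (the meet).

Common lower bounds of {u, a}: u, x, y, z.
The greatest among these is u.

u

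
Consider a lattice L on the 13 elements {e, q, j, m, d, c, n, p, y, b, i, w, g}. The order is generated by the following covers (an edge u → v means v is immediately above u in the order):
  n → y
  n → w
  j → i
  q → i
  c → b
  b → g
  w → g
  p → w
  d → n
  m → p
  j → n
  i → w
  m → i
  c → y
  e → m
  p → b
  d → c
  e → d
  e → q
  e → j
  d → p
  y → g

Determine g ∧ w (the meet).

Common lower bounds of {g, w}: d, e, i, j, m, n, p, q, w.
The greatest among these is w.

w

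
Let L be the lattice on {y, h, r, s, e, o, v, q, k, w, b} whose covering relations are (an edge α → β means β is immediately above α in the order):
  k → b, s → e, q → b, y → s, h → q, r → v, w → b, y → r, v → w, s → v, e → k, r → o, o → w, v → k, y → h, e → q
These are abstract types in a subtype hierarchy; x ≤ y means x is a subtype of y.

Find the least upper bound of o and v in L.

w

Common upper bounds of {o, v}: b, w.
The least among these is w.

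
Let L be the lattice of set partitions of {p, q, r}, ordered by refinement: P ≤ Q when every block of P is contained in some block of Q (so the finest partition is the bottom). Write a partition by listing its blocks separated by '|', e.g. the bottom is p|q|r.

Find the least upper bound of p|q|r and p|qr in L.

The join of p|q|r and p|qr merges any blocks that overlap across the partitions, giving p|qr.

p|qr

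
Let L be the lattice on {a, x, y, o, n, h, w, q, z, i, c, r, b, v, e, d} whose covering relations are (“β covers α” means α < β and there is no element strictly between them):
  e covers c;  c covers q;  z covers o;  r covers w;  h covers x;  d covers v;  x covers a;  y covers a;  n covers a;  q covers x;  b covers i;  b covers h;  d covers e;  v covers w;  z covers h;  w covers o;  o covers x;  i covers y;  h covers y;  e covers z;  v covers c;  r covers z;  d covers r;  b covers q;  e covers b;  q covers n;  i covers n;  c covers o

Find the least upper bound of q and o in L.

c

Common upper bounds of {q, o}: c, d, e, v.
The least among these is c.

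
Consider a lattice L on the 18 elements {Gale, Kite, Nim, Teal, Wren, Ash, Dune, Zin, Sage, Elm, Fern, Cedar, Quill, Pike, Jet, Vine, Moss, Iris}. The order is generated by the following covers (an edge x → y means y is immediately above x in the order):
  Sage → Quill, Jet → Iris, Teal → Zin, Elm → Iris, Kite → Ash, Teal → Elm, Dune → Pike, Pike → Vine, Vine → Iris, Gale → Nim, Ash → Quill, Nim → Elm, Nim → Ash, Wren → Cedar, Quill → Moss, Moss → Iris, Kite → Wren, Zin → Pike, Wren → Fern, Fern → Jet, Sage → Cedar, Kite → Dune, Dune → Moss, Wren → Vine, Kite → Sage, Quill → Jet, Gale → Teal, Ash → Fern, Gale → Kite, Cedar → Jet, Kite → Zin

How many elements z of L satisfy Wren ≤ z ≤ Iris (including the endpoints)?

6

The interval [Wren, Iris] = {Cedar, Fern, Iris, Jet, Vine, Wren}, which has 6 elements.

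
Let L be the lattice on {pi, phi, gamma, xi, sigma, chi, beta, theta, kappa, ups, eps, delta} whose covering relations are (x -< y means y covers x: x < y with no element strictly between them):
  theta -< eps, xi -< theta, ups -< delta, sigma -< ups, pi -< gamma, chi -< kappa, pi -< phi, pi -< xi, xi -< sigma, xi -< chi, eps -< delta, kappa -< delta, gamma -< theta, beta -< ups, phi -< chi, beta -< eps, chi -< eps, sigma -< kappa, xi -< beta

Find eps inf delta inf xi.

xi

Common lower bounds of {eps, delta, xi}: pi, xi.
The greatest among these is xi.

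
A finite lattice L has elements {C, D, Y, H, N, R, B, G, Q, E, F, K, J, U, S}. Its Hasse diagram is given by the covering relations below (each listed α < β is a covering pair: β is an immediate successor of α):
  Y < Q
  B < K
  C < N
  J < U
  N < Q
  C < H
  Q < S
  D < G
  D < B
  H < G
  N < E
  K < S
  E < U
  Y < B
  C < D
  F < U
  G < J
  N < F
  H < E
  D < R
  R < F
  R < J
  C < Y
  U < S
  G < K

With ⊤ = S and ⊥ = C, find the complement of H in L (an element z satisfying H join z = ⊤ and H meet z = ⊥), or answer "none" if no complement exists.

Q

Need z with H ∨ z = S and H ∧ z = C.
Checking each element gives: Q.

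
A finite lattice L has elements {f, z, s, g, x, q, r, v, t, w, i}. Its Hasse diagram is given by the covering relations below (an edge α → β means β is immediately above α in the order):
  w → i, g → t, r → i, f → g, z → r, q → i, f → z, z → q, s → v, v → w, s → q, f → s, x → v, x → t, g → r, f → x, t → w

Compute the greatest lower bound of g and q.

f

Common lower bounds of {g, q}: f.
The greatest among these is f.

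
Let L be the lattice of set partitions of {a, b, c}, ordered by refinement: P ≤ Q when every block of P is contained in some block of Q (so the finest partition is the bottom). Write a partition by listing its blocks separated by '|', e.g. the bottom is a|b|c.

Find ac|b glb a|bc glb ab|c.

a|b|c

The meet (common refinement) of ac|b, a|bc, ab|c intersects blocks pairwise, giving a|b|c.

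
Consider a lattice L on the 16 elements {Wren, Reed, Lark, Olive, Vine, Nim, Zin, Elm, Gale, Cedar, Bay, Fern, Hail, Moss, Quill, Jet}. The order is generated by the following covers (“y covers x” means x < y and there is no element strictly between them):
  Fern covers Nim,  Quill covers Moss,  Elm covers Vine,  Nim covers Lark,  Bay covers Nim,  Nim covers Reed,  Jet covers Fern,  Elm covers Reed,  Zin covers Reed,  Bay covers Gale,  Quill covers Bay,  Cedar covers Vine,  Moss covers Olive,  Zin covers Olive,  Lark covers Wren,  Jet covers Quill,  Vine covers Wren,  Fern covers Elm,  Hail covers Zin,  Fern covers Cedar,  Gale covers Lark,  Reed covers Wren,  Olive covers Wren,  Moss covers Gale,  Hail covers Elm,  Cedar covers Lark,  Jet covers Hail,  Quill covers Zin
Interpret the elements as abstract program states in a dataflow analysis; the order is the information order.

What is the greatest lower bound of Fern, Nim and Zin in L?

Reed

Common lower bounds of {Fern, Nim, Zin}: Reed, Wren.
The greatest among these is Reed.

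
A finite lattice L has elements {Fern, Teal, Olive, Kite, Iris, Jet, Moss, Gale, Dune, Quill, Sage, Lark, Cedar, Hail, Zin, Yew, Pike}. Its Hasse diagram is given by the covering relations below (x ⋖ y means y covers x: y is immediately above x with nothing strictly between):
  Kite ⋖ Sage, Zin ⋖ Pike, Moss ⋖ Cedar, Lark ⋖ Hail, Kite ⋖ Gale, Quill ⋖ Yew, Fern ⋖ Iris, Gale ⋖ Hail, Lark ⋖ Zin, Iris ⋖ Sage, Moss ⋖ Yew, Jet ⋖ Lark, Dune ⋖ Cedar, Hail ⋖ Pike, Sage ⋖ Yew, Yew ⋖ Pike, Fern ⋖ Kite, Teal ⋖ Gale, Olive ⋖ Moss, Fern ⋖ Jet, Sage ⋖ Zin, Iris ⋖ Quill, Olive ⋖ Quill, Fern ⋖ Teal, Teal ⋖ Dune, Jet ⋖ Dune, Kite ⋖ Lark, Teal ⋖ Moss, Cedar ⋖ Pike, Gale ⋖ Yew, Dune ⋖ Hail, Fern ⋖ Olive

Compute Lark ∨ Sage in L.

Lark ∨ Sage = Zin

Zin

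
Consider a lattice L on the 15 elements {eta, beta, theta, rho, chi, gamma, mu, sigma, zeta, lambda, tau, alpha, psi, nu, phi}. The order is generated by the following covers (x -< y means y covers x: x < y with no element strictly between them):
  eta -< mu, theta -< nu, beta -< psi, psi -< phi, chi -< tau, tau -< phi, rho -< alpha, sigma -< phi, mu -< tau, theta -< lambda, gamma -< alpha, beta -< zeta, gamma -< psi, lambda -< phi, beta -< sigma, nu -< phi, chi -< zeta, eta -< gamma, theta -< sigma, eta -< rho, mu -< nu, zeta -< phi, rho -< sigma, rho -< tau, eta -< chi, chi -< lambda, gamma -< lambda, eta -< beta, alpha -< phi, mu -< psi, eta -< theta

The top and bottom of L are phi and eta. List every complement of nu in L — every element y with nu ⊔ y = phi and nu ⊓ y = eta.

Need y with nu ∨ y = phi and nu ∧ y = eta.
Checking each element gives: alpha, beta, chi, gamma, rho, zeta.

alpha, beta, chi, gamma, rho, zeta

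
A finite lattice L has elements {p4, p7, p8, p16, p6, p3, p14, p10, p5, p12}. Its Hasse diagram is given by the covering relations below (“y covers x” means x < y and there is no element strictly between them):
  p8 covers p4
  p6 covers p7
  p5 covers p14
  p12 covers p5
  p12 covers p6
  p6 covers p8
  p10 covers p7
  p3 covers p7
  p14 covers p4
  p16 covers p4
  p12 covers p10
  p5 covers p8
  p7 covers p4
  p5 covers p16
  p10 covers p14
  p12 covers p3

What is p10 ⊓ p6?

Common lower bounds of {p10, p6}: p4, p7.
The greatest among these is p7.

p7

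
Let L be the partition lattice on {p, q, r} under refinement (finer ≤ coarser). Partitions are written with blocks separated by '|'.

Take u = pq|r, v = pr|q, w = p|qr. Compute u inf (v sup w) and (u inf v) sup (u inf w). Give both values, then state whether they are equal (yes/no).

v sup w = pqr, so u inf (v sup w) = pq|r inf pqr = pq|r.
u inf v = p|q|r and u inf w = p|q|r, so (u inf v) sup (u inf w) = p|q|r sup p|q|r = p|q|r.
Equal: no.

pq|r; p|q|r; no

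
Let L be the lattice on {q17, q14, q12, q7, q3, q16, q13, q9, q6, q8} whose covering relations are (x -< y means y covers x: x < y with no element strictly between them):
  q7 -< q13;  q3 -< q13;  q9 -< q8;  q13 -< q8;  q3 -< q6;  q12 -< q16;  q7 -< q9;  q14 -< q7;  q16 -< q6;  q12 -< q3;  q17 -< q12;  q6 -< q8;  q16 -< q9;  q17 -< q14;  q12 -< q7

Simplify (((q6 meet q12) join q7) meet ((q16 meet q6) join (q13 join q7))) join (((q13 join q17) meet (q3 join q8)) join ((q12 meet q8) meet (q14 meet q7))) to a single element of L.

q6 ∧ q12 = q12
q12 ∨ q7 = q7
q16 ∧ q6 = q16
q13 ∨ q7 = q13
q16 ∨ q13 = q8
q7 ∧ q8 = q7
q13 ∨ q17 = q13
q3 ∨ q8 = q8
q13 ∧ q8 = q13
q12 ∧ q8 = q12
q14 ∧ q7 = q14
q12 ∧ q14 = q17
q13 ∨ q17 = q13
q7 ∨ q13 = q13

q13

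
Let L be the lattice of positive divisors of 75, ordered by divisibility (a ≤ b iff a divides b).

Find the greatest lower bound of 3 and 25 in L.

1

Common lower bounds of {3, 25}: 1.
The greatest among these is 1.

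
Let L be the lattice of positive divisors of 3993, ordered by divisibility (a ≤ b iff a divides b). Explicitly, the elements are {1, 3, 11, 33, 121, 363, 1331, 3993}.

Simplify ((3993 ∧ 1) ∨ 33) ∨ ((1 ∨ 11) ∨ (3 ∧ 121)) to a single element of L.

33

3993 ∧ 1 = 1
1 ∨ 33 = 33
1 ∨ 11 = 11
3 ∧ 121 = 1
11 ∨ 1 = 11
33 ∨ 11 = 33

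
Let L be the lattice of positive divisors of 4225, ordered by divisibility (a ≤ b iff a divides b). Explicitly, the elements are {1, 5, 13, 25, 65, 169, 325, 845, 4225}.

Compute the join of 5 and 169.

Common upper bounds of {5, 169}: 4225, 845.
The least among these is 845.

845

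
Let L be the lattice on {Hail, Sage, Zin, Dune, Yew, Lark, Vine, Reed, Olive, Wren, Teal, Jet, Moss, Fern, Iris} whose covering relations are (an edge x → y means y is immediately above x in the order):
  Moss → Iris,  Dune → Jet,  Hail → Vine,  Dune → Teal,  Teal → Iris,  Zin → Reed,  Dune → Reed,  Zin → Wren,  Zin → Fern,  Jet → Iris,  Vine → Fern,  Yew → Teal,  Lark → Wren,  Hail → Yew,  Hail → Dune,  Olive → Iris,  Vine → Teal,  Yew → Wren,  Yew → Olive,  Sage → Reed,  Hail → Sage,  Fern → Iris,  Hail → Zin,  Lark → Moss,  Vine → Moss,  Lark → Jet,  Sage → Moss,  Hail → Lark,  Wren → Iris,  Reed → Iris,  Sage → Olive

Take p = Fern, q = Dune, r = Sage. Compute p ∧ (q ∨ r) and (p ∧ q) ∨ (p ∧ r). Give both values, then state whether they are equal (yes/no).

Zin; Hail; no

q ∨ r = Reed, so p ∧ (q ∨ r) = Fern ∧ Reed = Zin.
p ∧ q = Hail and p ∧ r = Hail, so (p ∧ q) ∨ (p ∧ r) = Hail ∨ Hail = Hail.
Equal: no.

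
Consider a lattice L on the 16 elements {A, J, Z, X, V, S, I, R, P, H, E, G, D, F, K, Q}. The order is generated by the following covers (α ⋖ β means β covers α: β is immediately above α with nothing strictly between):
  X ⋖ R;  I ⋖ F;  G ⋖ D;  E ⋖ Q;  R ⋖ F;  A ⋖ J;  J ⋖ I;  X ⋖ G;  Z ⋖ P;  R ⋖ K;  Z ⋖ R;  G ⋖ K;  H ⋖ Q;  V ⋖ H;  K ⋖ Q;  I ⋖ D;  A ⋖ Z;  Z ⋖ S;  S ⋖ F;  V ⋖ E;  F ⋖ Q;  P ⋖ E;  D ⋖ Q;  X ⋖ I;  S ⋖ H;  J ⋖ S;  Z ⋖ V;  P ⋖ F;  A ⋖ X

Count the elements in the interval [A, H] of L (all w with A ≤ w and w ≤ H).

The interval [A, H] = {A, H, J, S, V, Z}, which has 6 elements.

6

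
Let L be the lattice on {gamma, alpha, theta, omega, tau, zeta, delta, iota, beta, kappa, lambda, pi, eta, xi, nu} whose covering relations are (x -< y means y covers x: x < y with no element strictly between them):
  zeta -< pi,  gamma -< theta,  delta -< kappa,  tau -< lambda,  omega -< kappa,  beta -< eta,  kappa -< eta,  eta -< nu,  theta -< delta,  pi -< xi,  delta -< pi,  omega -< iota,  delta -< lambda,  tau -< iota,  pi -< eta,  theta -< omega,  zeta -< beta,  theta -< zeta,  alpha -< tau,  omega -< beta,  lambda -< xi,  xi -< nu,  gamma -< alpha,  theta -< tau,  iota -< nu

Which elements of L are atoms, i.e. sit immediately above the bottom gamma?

alpha, theta

The atoms are exactly the elements that cover gamma: alpha, theta.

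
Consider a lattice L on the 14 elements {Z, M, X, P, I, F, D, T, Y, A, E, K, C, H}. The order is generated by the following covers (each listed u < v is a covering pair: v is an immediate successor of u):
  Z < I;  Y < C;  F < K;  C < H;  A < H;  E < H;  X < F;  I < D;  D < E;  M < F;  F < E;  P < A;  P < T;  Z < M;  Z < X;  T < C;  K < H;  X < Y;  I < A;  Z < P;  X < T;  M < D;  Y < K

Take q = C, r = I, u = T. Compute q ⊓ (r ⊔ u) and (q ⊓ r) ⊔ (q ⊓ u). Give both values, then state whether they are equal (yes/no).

r ⊔ u = H, so q ⊓ (r ⊔ u) = C ⊓ H = C.
q ⊓ r = Z and q ⊓ u = T, so (q ⊓ r) ⊔ (q ⊓ u) = Z ⊔ T = T.
Equal: no.

C; T; no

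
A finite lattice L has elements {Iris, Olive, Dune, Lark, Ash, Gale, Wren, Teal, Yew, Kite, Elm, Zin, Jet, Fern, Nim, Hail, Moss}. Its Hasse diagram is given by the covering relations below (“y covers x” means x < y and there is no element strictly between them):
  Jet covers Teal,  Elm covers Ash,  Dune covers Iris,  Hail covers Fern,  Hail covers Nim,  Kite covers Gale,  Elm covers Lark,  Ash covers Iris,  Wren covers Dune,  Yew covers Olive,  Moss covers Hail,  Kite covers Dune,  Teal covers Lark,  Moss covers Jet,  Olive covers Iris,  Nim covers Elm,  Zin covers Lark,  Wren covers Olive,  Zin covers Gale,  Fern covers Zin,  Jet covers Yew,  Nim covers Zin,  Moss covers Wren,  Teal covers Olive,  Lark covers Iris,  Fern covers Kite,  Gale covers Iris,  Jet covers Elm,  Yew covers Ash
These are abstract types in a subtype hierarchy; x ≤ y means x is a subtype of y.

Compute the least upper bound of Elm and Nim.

Common upper bounds of {Elm, Nim}: Hail, Moss, Nim.
The least among these is Nim.

Nim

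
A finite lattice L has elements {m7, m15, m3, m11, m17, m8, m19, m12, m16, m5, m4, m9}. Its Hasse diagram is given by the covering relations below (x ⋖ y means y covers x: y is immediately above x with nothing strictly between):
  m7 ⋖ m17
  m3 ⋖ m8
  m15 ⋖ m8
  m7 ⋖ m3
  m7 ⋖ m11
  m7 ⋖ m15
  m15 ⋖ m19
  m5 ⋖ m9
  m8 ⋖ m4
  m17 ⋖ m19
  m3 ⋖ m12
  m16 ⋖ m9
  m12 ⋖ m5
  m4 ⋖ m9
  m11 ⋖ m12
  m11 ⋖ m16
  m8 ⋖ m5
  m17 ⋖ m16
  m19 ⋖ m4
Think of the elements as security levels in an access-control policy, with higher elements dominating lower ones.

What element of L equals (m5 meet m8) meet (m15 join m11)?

m5 ∧ m8 = m8
m15 ∨ m11 = m5
m8 ∧ m5 = m8

m8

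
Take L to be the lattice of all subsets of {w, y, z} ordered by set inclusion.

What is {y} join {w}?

Common upper bounds of {{y}, {w}}: {w,y,z}, {w,y}.
The least among these is {w,y}.

{w,y}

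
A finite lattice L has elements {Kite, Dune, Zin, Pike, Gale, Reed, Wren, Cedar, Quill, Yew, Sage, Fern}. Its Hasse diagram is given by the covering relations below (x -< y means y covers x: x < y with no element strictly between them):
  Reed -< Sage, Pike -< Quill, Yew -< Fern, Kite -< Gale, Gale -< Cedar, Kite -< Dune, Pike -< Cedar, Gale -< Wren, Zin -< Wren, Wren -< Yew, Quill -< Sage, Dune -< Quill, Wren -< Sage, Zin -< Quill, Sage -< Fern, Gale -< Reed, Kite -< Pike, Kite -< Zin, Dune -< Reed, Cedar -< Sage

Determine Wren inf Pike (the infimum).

Kite

Common lower bounds of {Wren, Pike}: Kite.
The greatest among these is Kite.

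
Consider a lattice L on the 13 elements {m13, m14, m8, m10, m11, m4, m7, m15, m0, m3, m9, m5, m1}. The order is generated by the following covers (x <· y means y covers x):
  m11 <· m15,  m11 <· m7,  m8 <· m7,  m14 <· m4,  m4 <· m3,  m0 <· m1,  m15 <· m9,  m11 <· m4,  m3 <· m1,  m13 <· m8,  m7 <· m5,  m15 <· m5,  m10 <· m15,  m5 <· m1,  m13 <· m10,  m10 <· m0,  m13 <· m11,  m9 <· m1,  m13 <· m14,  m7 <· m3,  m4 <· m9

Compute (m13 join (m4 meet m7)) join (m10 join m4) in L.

m4 ∧ m7 = m11
m13 ∨ m11 = m11
m10 ∨ m4 = m9
m11 ∨ m9 = m9

m9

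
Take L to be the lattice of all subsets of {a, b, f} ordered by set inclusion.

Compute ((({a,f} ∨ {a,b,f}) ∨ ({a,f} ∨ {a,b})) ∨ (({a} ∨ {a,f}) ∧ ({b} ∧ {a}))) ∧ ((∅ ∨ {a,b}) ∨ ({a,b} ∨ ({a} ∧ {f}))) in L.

{a,b}

{a,f} ∨ {a,b,f} = {a,b,f}
{a,f} ∨ {a,b} = {a,b,f}
{a,b,f} ∨ {a,b,f} = {a,b,f}
{a} ∨ {a,f} = {a,f}
{b} ∧ {a} = ∅
{a,f} ∧ ∅ = ∅
{a,b,f} ∨ ∅ = {a,b,f}
∅ ∨ {a,b} = {a,b}
{a} ∧ {f} = ∅
{a,b} ∨ ∅ = {a,b}
{a,b} ∨ {a,b} = {a,b}
{a,b,f} ∧ {a,b} = {a,b}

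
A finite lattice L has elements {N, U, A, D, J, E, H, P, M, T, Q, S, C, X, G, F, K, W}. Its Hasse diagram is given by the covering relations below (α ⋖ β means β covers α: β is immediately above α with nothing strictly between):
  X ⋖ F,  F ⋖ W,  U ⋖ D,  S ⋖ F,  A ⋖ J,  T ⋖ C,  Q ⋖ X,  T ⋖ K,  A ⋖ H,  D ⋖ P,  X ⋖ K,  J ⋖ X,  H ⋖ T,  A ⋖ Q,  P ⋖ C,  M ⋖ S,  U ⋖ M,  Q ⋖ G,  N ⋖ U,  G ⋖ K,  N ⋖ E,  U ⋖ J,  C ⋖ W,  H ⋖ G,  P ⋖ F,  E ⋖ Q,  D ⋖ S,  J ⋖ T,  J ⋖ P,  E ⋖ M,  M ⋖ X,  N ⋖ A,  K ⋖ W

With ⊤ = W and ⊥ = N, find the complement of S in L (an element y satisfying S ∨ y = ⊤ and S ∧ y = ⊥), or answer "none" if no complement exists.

Need y with S ∨ y = W and S ∧ y = N.
Checking each element gives: H.

H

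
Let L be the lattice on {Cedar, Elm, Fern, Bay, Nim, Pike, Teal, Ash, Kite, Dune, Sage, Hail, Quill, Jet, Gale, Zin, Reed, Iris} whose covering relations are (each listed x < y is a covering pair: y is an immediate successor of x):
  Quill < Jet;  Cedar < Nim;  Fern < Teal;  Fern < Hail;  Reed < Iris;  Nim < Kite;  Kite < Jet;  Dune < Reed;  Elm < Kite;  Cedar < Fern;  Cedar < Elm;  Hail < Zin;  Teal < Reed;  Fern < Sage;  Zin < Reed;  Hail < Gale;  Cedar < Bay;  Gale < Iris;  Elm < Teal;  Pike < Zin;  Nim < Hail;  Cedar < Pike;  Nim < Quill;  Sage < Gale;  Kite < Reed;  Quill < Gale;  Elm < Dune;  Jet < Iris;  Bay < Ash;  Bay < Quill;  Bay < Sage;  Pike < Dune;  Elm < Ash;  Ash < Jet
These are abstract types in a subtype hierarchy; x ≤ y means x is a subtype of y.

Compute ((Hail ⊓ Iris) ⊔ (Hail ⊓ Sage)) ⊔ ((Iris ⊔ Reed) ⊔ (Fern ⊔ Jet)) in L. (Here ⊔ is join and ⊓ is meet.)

Hail ∧ Iris = Hail
Hail ∧ Sage = Fern
Hail ∨ Fern = Hail
Iris ∨ Reed = Iris
Fern ∨ Jet = Iris
Iris ∨ Iris = Iris
Hail ∨ Iris = Iris

Iris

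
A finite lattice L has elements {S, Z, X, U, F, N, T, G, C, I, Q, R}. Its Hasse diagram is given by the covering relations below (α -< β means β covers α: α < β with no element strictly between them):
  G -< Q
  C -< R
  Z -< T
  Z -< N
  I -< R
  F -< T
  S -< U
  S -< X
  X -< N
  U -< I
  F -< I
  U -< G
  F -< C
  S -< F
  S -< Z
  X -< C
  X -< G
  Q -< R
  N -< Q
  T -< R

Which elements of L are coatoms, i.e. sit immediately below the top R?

C, I, Q, T

The coatoms are exactly the elements covered by R: C, I, Q, T.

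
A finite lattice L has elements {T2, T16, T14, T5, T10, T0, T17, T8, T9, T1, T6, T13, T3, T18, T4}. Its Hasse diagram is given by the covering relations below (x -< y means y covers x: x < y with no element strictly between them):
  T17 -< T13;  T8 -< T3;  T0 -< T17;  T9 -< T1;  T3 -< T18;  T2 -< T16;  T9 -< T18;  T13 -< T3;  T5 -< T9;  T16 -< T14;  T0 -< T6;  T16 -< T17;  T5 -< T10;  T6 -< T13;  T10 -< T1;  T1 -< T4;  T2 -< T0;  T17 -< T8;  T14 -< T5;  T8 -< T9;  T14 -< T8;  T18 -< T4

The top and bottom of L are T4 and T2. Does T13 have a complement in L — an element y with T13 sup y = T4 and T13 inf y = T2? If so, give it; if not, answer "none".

none

For every candidate y, either T13 ∨ y ≠ T4 or T13 ∧ y ≠ T2; no complement exists.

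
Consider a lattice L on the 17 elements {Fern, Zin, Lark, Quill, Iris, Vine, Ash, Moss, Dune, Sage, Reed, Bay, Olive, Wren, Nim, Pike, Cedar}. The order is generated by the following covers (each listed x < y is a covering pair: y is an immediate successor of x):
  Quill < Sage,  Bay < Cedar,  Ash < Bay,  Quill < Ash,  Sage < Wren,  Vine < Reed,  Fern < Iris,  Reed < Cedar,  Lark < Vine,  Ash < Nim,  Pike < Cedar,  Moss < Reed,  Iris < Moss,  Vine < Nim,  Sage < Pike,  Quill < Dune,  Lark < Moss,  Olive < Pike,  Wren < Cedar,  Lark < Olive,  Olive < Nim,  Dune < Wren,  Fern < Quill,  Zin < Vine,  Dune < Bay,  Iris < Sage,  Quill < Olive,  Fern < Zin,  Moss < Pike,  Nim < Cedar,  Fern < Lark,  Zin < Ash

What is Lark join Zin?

Common upper bounds of {Lark, Zin}: Cedar, Nim, Reed, Vine.
The least among these is Vine.

Vine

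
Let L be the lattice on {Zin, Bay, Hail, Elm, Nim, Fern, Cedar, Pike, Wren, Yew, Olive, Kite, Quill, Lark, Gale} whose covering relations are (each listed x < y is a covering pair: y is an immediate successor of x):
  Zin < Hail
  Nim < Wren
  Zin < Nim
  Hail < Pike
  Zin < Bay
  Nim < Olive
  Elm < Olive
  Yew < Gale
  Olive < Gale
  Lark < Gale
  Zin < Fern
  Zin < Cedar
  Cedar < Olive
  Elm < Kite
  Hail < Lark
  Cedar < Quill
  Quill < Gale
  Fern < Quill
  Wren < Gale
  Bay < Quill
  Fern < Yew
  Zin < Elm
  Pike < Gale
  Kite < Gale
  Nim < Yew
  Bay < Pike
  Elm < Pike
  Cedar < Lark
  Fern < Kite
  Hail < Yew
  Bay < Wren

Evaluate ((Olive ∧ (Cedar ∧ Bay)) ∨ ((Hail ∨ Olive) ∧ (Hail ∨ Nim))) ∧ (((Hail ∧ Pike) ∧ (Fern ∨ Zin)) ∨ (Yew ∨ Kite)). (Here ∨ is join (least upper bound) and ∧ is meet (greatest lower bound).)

Yew

Cedar ∧ Bay = Zin
Olive ∧ Zin = Zin
Hail ∨ Olive = Gale
Hail ∨ Nim = Yew
Gale ∧ Yew = Yew
Zin ∨ Yew = Yew
Hail ∧ Pike = Hail
Fern ∨ Zin = Fern
Hail ∧ Fern = Zin
Yew ∨ Kite = Gale
Zin ∨ Gale = Gale
Yew ∧ Gale = Yew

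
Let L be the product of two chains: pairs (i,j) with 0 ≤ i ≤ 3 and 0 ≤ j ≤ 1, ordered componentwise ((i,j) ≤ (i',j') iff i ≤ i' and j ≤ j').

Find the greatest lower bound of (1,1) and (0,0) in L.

In a product of chains, the meet is componentwise min, giving (0,0).

(0,0)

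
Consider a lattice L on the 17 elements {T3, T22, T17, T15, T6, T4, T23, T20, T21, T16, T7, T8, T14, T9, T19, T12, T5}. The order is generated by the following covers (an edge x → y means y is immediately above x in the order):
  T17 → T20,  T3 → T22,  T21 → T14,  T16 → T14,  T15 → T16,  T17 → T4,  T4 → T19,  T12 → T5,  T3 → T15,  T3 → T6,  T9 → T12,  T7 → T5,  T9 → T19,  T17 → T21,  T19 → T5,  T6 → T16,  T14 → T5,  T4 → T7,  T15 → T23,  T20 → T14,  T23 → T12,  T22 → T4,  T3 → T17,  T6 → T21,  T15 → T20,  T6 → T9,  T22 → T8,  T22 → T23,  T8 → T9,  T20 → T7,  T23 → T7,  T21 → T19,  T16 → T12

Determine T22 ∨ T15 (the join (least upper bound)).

Common upper bounds of {T22, T15}: T12, T23, T5, T7.
The least among these is T23.

T23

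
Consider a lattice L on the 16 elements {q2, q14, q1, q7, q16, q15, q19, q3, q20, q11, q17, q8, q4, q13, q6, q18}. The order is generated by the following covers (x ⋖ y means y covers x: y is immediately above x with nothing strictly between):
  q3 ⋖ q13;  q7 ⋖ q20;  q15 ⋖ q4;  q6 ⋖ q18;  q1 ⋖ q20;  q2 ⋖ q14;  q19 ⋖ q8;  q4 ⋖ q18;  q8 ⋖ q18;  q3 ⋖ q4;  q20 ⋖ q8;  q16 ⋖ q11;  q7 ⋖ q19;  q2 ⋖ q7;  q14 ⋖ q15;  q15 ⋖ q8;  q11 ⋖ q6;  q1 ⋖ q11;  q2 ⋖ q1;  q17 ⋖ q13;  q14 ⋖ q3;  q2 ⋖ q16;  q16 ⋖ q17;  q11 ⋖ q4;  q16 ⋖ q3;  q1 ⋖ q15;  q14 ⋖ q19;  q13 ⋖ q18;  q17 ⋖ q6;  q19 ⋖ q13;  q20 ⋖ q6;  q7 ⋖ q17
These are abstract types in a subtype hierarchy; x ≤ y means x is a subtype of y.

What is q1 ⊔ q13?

Common upper bounds of {q1, q13}: q18.
The least among these is q18.

q18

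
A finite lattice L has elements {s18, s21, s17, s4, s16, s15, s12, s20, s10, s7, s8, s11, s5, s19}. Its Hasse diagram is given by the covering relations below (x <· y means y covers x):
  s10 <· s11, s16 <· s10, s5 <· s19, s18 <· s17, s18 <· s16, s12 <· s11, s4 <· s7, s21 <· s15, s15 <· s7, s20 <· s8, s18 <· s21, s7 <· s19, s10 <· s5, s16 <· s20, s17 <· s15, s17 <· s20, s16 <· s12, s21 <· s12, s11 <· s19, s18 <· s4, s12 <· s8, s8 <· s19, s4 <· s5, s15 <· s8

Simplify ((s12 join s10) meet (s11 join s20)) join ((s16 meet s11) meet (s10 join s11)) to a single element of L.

s12 ∨ s10 = s11
s11 ∨ s20 = s19
s11 ∧ s19 = s11
s16 ∧ s11 = s16
s10 ∨ s11 = s11
s16 ∧ s11 = s16
s11 ∨ s16 = s11

s11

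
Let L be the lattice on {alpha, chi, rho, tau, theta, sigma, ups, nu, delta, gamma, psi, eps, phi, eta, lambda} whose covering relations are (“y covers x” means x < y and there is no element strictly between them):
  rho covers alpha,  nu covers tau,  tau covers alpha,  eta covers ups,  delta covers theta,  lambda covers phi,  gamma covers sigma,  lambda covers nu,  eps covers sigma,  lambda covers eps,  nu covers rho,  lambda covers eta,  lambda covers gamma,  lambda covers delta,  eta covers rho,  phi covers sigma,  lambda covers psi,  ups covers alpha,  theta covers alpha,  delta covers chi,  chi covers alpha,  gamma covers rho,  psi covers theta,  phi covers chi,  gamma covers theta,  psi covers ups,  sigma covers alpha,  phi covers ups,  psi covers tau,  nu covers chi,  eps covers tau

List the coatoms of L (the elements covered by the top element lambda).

delta, eps, eta, gamma, nu, phi, psi

The coatoms are exactly the elements covered by lambda: delta, eps, eta, gamma, nu, phi, psi.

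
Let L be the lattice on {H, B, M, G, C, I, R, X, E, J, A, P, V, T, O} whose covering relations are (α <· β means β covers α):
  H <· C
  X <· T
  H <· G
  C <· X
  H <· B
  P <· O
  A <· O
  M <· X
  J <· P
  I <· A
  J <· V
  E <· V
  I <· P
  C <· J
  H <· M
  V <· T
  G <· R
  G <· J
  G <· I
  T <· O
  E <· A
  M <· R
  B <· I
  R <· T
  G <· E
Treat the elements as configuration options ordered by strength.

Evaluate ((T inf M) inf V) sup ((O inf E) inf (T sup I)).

E

T ∧ M = M
M ∧ V = H
O ∧ E = E
T ∨ I = O
E ∧ O = E
H ∨ E = E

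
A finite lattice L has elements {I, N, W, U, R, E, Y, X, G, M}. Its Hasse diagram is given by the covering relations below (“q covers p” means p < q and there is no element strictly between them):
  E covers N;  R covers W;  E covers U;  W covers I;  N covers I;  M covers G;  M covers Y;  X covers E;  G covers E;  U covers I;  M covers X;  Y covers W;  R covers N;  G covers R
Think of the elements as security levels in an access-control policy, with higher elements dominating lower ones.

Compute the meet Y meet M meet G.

W

Common lower bounds of {Y, M, G}: I, W.
The greatest among these is W.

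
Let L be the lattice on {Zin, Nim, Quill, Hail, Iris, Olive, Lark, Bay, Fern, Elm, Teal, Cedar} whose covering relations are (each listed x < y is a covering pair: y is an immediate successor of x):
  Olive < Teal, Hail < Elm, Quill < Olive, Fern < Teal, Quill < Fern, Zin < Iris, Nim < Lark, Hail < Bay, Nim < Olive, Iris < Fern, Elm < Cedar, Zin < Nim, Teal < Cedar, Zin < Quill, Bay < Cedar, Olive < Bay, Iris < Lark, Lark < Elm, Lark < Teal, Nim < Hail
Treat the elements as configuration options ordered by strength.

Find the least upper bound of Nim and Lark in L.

Common upper bounds of {Nim, Lark}: Cedar, Elm, Lark, Teal.
The least among these is Lark.

Lark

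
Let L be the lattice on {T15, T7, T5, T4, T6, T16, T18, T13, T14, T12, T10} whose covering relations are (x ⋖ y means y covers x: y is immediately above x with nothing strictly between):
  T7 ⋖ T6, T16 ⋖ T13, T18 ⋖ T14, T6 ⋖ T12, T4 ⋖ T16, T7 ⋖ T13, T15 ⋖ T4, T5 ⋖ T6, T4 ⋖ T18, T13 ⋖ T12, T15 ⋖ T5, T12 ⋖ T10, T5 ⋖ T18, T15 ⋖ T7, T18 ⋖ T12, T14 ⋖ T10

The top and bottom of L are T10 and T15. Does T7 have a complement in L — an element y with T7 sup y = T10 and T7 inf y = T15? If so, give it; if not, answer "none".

Need y with T7 ∨ y = T10 and T7 ∧ y = T15.
Checking each element gives: T14.

T14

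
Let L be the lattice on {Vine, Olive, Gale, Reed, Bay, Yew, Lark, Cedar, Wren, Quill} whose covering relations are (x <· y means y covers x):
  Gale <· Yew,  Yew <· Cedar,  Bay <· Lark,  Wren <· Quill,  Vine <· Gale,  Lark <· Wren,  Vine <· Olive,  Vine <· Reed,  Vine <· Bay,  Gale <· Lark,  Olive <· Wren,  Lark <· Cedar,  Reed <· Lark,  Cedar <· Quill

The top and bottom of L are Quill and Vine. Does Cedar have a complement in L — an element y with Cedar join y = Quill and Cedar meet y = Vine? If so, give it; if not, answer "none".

Need y with Cedar ∨ y = Quill and Cedar ∧ y = Vine.
Checking each element gives: Olive.

Olive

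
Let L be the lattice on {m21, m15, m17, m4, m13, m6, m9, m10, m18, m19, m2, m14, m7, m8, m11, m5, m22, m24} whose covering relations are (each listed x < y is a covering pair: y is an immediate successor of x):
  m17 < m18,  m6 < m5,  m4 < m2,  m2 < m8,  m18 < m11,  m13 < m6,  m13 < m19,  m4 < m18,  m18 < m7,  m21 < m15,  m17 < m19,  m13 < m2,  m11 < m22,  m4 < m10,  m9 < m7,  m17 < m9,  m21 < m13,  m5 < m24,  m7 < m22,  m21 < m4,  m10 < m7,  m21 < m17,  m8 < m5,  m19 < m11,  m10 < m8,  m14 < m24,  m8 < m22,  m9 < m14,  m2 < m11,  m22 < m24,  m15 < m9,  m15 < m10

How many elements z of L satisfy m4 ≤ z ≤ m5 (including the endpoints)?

The interval [m4, m5] = {m10, m2, m4, m5, m8}, which has 5 elements.

5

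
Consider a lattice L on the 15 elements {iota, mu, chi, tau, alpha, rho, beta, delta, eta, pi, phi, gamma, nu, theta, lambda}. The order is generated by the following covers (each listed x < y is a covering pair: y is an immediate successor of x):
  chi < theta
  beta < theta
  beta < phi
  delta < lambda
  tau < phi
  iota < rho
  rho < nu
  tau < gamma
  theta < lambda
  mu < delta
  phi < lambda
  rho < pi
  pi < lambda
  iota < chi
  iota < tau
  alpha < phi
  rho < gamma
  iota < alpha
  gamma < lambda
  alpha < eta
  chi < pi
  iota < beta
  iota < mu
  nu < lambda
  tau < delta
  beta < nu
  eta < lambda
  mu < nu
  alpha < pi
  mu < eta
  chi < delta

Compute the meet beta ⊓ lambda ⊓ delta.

Common lower bounds of {beta, lambda, delta}: iota.
The greatest among these is iota.

iota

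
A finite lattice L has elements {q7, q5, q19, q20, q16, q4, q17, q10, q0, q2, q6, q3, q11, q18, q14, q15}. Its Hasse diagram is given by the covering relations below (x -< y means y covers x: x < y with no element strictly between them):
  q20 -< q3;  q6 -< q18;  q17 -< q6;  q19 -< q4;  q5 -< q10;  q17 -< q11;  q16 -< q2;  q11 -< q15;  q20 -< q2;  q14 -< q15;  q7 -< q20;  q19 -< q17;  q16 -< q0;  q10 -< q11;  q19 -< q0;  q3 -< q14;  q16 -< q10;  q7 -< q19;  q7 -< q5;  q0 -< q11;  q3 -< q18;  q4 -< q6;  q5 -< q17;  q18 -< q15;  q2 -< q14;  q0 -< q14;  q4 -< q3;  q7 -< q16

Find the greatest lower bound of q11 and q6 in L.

Common lower bounds of {q11, q6}: q17, q19, q5, q7.
The greatest among these is q17.

q17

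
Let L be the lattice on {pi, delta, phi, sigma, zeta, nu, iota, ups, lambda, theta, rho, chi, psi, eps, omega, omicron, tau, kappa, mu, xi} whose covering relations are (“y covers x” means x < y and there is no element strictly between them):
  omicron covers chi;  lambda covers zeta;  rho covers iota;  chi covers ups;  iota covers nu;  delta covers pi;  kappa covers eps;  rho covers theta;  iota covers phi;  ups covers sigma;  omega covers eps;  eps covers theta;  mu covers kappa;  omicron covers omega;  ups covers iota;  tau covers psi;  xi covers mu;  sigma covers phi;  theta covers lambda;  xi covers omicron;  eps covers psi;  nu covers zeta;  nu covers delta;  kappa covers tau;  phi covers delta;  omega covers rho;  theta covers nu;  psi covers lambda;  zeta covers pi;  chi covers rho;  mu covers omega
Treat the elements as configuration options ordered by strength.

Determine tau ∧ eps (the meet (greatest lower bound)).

psi

Common lower bounds of {tau, eps}: lambda, pi, psi, zeta.
The greatest among these is psi.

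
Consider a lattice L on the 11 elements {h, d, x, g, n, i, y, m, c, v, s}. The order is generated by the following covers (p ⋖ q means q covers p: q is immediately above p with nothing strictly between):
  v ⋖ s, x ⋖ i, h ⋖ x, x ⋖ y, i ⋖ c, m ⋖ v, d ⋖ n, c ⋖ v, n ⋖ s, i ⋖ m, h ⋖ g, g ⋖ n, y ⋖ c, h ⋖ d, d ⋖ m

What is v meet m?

m

Common lower bounds of {v, m}: d, h, i, m, x.
The greatest among these is m.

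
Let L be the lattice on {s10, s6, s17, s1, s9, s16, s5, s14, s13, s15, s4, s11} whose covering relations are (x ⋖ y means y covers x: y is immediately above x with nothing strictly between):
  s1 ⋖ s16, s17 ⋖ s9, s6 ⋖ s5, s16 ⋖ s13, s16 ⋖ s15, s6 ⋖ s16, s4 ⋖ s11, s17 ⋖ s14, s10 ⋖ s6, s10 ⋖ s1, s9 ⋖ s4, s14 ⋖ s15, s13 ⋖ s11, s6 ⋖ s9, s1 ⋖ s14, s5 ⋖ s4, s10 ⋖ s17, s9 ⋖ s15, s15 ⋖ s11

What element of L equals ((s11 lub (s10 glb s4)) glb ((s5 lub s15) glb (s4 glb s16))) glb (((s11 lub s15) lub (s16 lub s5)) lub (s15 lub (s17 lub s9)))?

s10 ∧ s4 = s10
s11 ∨ s10 = s11
s5 ∨ s15 = s11
s4 ∧ s16 = s6
s11 ∧ s6 = s6
s11 ∧ s6 = s6
s11 ∨ s15 = s11
s16 ∨ s5 = s11
s11 ∨ s11 = s11
s17 ∨ s9 = s9
s15 ∨ s9 = s15
s11 ∨ s15 = s11
s6 ∧ s11 = s6

s6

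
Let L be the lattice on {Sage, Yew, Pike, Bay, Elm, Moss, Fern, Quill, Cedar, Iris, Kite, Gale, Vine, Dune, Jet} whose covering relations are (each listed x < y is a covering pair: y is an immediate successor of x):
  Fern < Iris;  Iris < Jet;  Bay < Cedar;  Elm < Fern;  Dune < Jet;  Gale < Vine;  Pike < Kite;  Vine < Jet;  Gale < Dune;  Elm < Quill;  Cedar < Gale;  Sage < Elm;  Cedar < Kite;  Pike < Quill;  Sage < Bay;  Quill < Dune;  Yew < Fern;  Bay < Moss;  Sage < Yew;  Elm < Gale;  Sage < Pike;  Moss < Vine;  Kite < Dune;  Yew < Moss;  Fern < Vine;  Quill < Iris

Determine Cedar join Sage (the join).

Common upper bounds of {Cedar, Sage}: Cedar, Dune, Gale, Jet, Kite, Vine.
The least among these is Cedar.

Cedar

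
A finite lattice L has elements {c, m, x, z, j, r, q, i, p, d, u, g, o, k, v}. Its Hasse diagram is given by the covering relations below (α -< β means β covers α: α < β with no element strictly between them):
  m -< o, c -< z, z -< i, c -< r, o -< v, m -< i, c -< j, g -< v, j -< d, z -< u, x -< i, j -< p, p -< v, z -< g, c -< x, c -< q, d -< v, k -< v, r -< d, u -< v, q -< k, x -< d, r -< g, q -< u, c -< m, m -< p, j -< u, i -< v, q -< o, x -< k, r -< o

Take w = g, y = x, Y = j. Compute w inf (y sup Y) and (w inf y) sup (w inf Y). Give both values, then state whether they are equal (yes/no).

y sup Y = d, so w inf (y sup Y) = g inf d = r.
w inf y = c and w inf Y = c, so (w inf y) sup (w inf Y) = c sup c = c.
Equal: no.

r; c; no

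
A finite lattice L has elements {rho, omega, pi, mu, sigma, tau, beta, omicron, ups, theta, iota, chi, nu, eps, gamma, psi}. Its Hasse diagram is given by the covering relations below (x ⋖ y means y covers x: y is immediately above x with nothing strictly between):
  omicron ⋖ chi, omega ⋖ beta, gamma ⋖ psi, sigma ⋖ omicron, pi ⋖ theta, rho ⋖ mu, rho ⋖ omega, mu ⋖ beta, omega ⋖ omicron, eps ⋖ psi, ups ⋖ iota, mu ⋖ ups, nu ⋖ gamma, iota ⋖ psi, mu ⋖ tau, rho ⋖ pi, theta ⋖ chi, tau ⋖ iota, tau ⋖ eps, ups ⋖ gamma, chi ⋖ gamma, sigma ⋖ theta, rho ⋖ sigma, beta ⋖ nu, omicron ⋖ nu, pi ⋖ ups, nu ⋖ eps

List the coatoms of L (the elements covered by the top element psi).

The coatoms are exactly the elements covered by psi: eps, gamma, iota.

eps, gamma, iota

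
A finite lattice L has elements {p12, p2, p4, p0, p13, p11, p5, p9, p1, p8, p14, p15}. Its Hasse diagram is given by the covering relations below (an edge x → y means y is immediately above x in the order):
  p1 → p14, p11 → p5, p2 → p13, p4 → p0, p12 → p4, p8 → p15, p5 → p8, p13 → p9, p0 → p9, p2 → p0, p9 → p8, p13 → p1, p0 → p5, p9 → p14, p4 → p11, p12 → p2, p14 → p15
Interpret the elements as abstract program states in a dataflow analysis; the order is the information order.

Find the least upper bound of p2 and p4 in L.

p0

Common upper bounds of {p2, p4}: p0, p14, p15, p5, p8, p9.
The least among these is p0.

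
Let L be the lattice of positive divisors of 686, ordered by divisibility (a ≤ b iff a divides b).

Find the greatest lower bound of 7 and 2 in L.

1

In the divisibility order, the meet is the greatest common divisor: gcd(7, 2) = 1.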